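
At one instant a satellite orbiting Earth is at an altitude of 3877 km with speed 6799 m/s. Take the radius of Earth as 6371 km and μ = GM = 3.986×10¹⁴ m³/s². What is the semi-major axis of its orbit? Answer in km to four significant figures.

a ≈ 12630 km

r = 6371 + 3877 = 10248 km = 1.025×10⁷ m.
Specific orbital energy ε = v²/2 − μ/r = (6799)²/2 − 3.986×10¹⁴/1.025×10⁷ = -1.578×10⁷ J/kg.
Since ε = −μ/(2a), a = −μ/(2ε) = 1.263×10⁷ m = 12628 km.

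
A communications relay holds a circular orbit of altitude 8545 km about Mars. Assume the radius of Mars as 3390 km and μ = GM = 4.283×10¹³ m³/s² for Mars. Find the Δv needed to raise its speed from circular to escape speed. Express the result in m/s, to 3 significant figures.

r = 3390 + 8545 = 11935 km = 1.1935×10⁷ m.
Circular speed v_c = √(μ/r) = 1894 m/s.
Escape speed v_esc = √(2μ/r) = √2 × v_c = 2679 m/s.
Δv = v_esc − v_c = 784.7 m/s.

Δv ≈ 785 m/s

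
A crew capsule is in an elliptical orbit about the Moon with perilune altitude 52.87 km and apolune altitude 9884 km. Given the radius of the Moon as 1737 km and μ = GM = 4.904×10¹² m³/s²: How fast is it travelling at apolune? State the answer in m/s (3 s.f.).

v ≈ 336 m/s

r_p = 1737 + 52.87 = 1789.9 km = 1.7899×10⁶ m.
r_a = 1737 + 9884 = 11621 km = 1.1621×10⁷ m.
Semi-major axis a = (r_p + r_a)/2 = 6705.4 km = 6.705×10⁶ m.
Vis-viva: v² = μ(2/r − 1/a) = 4.904×10¹² × (1.721×10⁻⁷ − 1.491×10⁻⁷) = 1.126×10⁵ m²/s².
v = 335.6 m/s.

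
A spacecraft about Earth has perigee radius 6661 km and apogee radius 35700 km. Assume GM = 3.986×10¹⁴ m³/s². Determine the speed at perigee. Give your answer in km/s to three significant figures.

Semi-major axis a = (r_p + r_a)/2 = 21180 km = 2.118×10⁷ m.
Vis-viva: v² = μ(2/r − 1/a) = 3.986×10¹⁴ × (3.003×10⁻⁷ − 4.721×10⁻⁸) = 1.009×10⁸ m²/s².
v = 10040 m/s = 10.04 km/s.

v ≈ 10.0 km/s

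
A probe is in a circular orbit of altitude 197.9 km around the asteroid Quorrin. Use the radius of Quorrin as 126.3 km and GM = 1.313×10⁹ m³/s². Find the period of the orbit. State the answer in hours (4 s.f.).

r = 126.3 + 197.9 = 324.20 km = 3.2420×10⁵ m.
Kepler's third law: T = 2π√(r³/μ) = 2π√((3.242×10⁵)³ / 1.313×10⁹).
r³/μ = 2.595×10⁷ s², so T = 2π × 5.094×10³ = 3.201×10⁴ s.
Converting: 3.201×10⁴ s ÷ 3600 = 8.891 hours.

T ≈ 8.891 hours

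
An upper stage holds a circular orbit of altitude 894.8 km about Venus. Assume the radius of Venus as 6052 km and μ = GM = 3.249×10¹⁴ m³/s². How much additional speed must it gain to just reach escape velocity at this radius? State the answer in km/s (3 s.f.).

Δv ≈ 2.83 km/s

r = 6052 + 894.8 = 6946.8 km = 6.9468×10⁶ m.
Circular speed v_c = √(μ/r) = 6839 m/s.
Escape speed v_esc = √(2μ/r) = √2 × v_c = 9672 m/s.
Δv = v_esc − v_c = 2833 m/s = 2.833 km/s.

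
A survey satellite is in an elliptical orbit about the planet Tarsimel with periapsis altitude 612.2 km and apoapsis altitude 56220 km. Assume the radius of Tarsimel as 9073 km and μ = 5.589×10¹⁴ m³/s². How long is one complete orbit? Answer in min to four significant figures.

T ≈ 1017 min

r_p = 9073 + 612.2 = 9685.2 km = 9.6852×10⁶ m.
r_a = 9073 + 56220 = 65293 km = 6.5293×10⁷ m.
Semi-major axis a = (r_p + r_a)/2 = (9685.2 + 65293)/2 = 37489 km = 3.749×10⁷ m.
By Kepler's third law T = 2π√(a³/μ) = 2π × 9.709×10³ = 6.101×10⁴ s.
= 1017 min.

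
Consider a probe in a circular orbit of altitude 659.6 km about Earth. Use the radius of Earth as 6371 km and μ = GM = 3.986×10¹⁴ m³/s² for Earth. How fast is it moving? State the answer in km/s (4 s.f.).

r = 6371 + 659.6 = 7030.6 km = 7.0306×10⁶ m.
For a circular orbit v = √(μ/r) = √(3.986×10¹⁴ / 7.031×10⁶) = √(5.670×10⁷) = 7530 m/s.
That is 7.530 km/s.

v ≈ 7.530 km/s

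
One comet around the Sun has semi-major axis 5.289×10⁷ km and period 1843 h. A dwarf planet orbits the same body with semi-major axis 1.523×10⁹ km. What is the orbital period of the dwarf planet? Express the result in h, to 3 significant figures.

Kepler's third law: T² ∝ a³, so T₂ = T₁ (a₂/a₁)^(3/2).
a₂/a₁ = 28.80, (a₂/a₁)^(3/2) = 154.5.
T₂ = 1843 × 154.5 = 2.848×10⁵ h.

T₂ ≈ 2.85×10⁵ h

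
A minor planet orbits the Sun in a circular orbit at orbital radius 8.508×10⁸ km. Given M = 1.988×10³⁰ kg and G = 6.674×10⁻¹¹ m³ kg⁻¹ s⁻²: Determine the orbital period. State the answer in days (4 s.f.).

T ≈ 4955 days

μ = GM = 6.674×10⁻¹¹ × 1.988×10³⁰ = 1.327×10²⁰ m³/s².
r = 8.508×10⁸ km = 8.508×10¹¹ m.
Kepler's third law: T = 2π√(r³/μ) = 2π√((8.508×10¹¹)³ / 1.327×10²⁰).
r³/μ = 4.642×10¹⁵ s², so T = 2π × 6.813×10⁷ = 4.281×10⁸ s.
Converting: 4.281×10⁸ s ÷ 86400 = 4955 days.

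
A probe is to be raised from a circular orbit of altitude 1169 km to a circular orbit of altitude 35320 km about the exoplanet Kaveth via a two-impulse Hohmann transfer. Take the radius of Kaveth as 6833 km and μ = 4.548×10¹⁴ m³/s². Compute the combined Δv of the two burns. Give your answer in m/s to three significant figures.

r₁ = 6833 + 1169 = 8002.0 km = 8.0020×10⁶ m.
r₂ = 6833 + 35320 = 42153 km = 4.2153×10⁷ m.
Transfer ellipse a_t = (r₁ + r₂)/2 = 2.508×10⁷ m.
At r₁: circular v_c1 = √(μ/r₁) = 7539 m/s; transfer-periapsis v_p = √[μ(2/r₁ − 1/a_t)] = 9774 m/s.
Δv₁ = v_p − v_c1 = 2235 m/s.
At r₂: circular v_c2 = √(μ/r₂) = 3285 m/s; transfer-apoapsis v_a = √[μ(2/r₂ − 1/a_t)] = 1855 m/s.
Δv₂ = v_c2 − v_a = 1429 m/s.
Total Δv = Δv₁ + Δv₂ = 3665 m/s.

Δv_total ≈ 3660 m/s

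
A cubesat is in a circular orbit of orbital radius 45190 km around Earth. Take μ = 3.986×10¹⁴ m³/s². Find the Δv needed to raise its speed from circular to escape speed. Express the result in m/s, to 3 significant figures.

r = 45190 km = 4.519×10⁷ m.
Circular speed v_c = √(μ/r) = 2970 m/s.
Escape speed v_esc = √(2μ/r) = √2 × v_c = 4200 m/s.
Δv = v_esc − v_c = 1230 m/s.

Δv ≈ 1230 m/s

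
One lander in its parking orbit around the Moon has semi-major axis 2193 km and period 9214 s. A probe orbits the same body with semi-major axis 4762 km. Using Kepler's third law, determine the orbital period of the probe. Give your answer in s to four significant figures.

T₂ ≈ 29480 s

Kepler's third law: T² ∝ a³, so T₂ = T₁ (a₂/a₁)^(3/2).
a₂/a₁ = 2.171, (a₂/a₁)^(3/2) = 3.200.
T₂ = 9214 × 3.200 = 29480 s.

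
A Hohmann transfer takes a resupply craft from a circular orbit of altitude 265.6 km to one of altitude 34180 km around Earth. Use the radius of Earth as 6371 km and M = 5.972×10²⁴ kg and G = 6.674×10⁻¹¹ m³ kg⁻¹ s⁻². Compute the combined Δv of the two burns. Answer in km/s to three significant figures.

Δv_total ≈ 3.88 km/s

μ = GM = 6.674×10⁻¹¹ × 5.972×10²⁴ = 3.986×10¹⁴ m³/s².
r₁ = 6371 + 265.6 = 6636.6 km = 6.6366×10⁶ m.
r₂ = 6371 + 34180 = 40551 km = 4.0551×10⁷ m.
Transfer ellipse a_t = (r₁ + r₂)/2 = 2.359×10⁷ m.
At r₁: circular v_c1 = √(μ/r₁) = 7750 m/s; transfer-perigee v_p = √[μ(2/r₁ − 1/a_t)] = 10160 m/s.
Δv₁ = v_p − v_c1 = 2410 m/s.
At r₂: circular v_c2 = √(μ/r₂) = 3135 m/s; transfer-apogee v_a = √[μ(2/r₂ − 1/a_t)] = 1663 m/s.
Δv₂ = v_c2 − v_a = 1472 m/s.
Total Δv = Δv₁ + Δv₂ = 3882 m/s = 3.882 km/s.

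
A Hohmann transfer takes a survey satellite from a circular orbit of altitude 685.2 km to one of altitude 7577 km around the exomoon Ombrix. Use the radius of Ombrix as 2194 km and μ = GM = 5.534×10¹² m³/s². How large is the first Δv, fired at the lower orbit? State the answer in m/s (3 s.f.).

r₁ = 2194 + 685.2 = 2879.2 km = 2.8792×10⁶ m.
r₂ = 2194 + 7577 = 9771.0 km = 9.7710×10⁶ m.
Transfer ellipse a_t = (r₁ + r₂)/2 = 6.325×10⁶ m.
At r₁: circular v_c1 = √(μ/r₁) = 1386 m/s; transfer-periapsis v_p = √[μ(2/r₁ − 1/a_t)] = 1723 m/s.
Δv₁ = v_p − v_c1 = 336.8 m/s.

Δv ≈ 337 m/s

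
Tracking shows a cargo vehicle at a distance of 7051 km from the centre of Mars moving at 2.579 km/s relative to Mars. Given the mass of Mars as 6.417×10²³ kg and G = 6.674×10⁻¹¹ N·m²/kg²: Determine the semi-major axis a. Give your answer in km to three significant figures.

a ≈ 7790 km

μ = GM = 6.674×10⁻¹¹ × 6.417×10²³ = 4.283×10¹³ m³/s².
r = 7.051×10⁶ m.
Specific orbital energy ε = v²/2 − μ/r = (2579)²/2 − 4.283×10¹³/7.051×10⁶ = -2.748×10⁶ J/kg.
Since ε = −μ/(2a), a = −μ/(2ε) = 7.792×10⁶ m = 7791.6 km.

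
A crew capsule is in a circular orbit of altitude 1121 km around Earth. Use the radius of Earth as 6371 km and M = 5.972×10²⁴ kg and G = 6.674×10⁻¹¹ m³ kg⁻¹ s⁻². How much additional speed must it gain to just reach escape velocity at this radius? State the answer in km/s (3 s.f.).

Δv ≈ 3.02 km/s

μ = GM = 6.674×10⁻¹¹ × 5.972×10²⁴ = 3.986×10¹⁴ m³/s².
r = 6371 + 1121 = 7492.0 km = 7.4920×10⁶ m.
Circular speed v_c = √(μ/r) = 7294 m/s.
Escape speed v_esc = √(2μ/r) = √2 × v_c = 10310 m/s.
Δv = v_esc − v_c = 3021 m/s = 3.021 km/s.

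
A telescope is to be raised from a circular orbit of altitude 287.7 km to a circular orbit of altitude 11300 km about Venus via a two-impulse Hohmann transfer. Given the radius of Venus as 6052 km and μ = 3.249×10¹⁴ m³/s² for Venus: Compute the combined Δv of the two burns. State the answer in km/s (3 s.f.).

r₁ = 6052 + 287.7 = 6339.7 km = 6.3397×10⁶ m.
r₂ = 6052 + 11300 = 17352 km = 1.7352×10⁷ m.
Transfer ellipse a_t = (r₁ + r₂)/2 = 1.185×10⁷ m.
At r₁: circular v_c1 = √(μ/r₁) = 7159 m/s; transfer-periapsis v_p = √[μ(2/r₁ − 1/a_t)] = 8664 m/s.
Δv₁ = v_p − v_c1 = 1505 m/s.
At r₂: circular v_c2 = √(μ/r₂) = 4327 m/s; transfer-apoapsis v_a = √[μ(2/r₂ − 1/a_t)] = 3166 m/s.
Δv₂ = v_c2 − v_a = 1162 m/s.
Total Δv = Δv₁ + Δv₂ = 2667 m/s = 2.667 km/s.

Δv_total ≈ 2.67 km/s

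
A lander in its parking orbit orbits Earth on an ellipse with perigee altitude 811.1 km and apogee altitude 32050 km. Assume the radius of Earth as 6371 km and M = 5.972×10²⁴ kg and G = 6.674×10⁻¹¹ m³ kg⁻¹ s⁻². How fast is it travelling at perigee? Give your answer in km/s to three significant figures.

v ≈ 9.67 km/s

μ = GM = 6.674×10⁻¹¹ × 5.972×10²⁴ = 3.986×10¹⁴ m³/s².
r_p = 6371 + 811.1 = 7182.1 km = 7.1821×10⁶ m.
r_a = 6371 + 32050 = 38421 km = 3.8421×10⁷ m.
Semi-major axis a = (r_p + r_a)/2 = 22802 km = 2.280×10⁷ m.
Vis-viva: v² = μ(2/r − 1/a) = 3.986×10¹⁴ × (2.785×10⁻⁷ − 4.386×10⁻⁸) = 9.351×10⁷ m²/s².
v = 9670 m/s = 9.670 km/s.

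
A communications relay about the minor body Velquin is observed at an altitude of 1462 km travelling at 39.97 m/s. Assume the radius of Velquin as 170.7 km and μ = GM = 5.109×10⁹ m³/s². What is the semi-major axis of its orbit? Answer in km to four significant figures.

r = 170.7 + 1462 = 1632.7 km = 1.633×10⁶ m.
Specific orbital energy ε = v²/2 − μ/r = (39.97)²/2 − 5.109×10⁹/1.633×10⁶ = -2.330×10³ J/kg.
Since ε = −μ/(2a), a = −μ/(2ε) = 1.096×10⁶ m = 1096.2 km.

a ≈ 1096 km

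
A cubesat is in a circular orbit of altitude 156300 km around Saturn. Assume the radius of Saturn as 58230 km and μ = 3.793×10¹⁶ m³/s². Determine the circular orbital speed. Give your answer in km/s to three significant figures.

v ≈ 13.3 km/s

r = 58230 + 156300 = 214530 km = 2.1453×10⁸ m.
For a circular orbit v = √(μ/r) = √(3.793×10¹⁶ / 2.145×10⁸) = √(1.768×10⁸) = 13300 m/s.
That is 13.30 km/s.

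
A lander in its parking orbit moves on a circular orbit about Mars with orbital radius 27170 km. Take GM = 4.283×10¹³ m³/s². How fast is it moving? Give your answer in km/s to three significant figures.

v ≈ 1.26 km/s

r = 27170 km = 2.717×10⁷ m.
For a circular orbit v = √(μ/r) = √(4.283×10¹³ / 2.717×10⁷) = √(1.576×10⁶) = 1256 m/s.
That is 1.256 km/s.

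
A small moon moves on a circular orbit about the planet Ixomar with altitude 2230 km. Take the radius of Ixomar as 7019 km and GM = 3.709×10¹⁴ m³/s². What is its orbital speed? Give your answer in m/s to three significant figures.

v ≈ 6330 m/s

r = 7019 + 2230 = 9249.0 km = 9.2490×10⁶ m.
For a circular orbit v = √(μ/r) = √(3.709×10¹⁴ / 9.249×10⁶) = √(4.010×10⁷) = 6333 m/s.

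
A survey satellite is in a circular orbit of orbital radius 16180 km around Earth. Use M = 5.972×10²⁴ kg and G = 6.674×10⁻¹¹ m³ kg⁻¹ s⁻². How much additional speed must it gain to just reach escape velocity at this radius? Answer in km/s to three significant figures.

μ = GM = 6.674×10⁻¹¹ × 5.972×10²⁴ = 3.986×10¹⁴ m³/s².
r = 16180 km = 1.618×10⁷ m.
Circular speed v_c = √(μ/r) = 4963 m/s.
Escape speed v_esc = √(2μ/r) = √2 × v_c = 7019 m/s.
Δv = v_esc − v_c = 2056 m/s = 2.056 km/s.

Δv ≈ 2.06 km/s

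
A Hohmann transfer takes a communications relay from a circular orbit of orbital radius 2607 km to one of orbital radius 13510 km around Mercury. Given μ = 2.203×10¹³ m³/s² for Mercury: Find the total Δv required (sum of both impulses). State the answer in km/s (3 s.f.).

r₁ = 2607 km = 2.607×10⁶ m.
r₂ = 13510 km = 1.351×10⁷ m.
Transfer ellipse a_t = (r₁ + r₂)/2 = 8.058×10⁶ m.
At r₁: circular v_c1 = √(μ/r₁) = 2907 m/s; transfer-periherm v_p = √[μ(2/r₁ − 1/a_t)] = 3764 m/s.
Δv₁ = v_p − v_c1 = 856.9 m/s.
At r₂: circular v_c2 = √(μ/r₂) = 1277 m/s; transfer-apoherm v_a = √[μ(2/r₂ − 1/a_t)] = 726.3 m/s.
Δv₂ = v_c2 − v_a = 550.7 m/s.
Total Δv = Δv₁ + Δv₂ = 1408 m/s = 1.408 km/s.

Δv_total ≈ 1.41 km/s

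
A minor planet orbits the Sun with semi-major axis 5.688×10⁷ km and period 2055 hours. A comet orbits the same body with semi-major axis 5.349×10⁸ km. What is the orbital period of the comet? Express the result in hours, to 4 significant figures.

T₂ ≈ 59260 hours

Kepler's third law: T² ∝ a³, so T₂ = T₁ (a₂/a₁)^(3/2).
a₂/a₁ = 9.404, (a₂/a₁)^(3/2) = 28.84.
T₂ = 2055 × 28.84 = 59260 hours.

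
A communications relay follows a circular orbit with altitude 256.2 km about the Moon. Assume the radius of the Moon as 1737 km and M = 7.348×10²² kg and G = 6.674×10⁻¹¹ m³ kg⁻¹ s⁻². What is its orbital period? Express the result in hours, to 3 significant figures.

μ = GM = 6.674×10⁻¹¹ × 7.348×10²² = 4.904×10¹² m³/s².
r = 1737 + 256.2 = 1993.2 km = 1.9932×10⁶ m.
Kepler's third law: T = 2π√(r³/μ) = 2π√((1.993×10⁶)³ / 4.904×10¹²).
r³/μ = 1.615×10⁶ s², so T = 2π × 1.271×10³ = 7.984×10³ s.
Converting: 7.984×10³ s ÷ 3600 = 2.218 hours.

T ≈ 2.22 hours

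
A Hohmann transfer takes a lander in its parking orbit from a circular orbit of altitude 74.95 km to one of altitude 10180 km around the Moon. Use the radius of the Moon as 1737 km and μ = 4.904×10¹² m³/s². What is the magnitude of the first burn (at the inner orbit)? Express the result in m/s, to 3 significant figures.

Δv ≈ 522 m/s

r₁ = 1737 + 74.95 = 1812.0 km = 1.8120×10⁶ m.
r₂ = 1737 + 10180 = 11917 km = 1.1917×10⁷ m.
Transfer ellipse a_t = (r₁ + r₂)/2 = 6.864×10⁶ m.
At r₁: circular v_c1 = √(μ/r₁) = 1645 m/s; transfer-perilune v_p = √[μ(2/r₁ − 1/a_t)] = 2168 m/s.
Δv₁ = v_p − v_c1 = 522.5 m/s.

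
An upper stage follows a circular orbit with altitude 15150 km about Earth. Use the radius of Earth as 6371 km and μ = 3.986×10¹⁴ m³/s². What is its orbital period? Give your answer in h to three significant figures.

T ≈ 8.73 h

r = 6371 + 15150 = 21521 km = 2.1521×10⁷ m.
Kepler's third law: T = 2π√(r³/μ) = 2π√((2.152×10⁷)³ / 3.986×10¹⁴).
r³/μ = 2.501×10⁷ s², so T = 2π × 5.001×10³ = 3.142×10⁴ s.
Converting: 3.142×10⁴ s ÷ 3600 = 8.728 h.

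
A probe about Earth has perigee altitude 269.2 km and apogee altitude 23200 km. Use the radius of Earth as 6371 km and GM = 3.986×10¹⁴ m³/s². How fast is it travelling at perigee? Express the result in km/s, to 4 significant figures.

v ≈ 9.902 km/s

r_p = 6371 + 269.2 = 6640.2 km = 6.6402×10⁶ m.
r_a = 6371 + 23200 = 29571 km = 2.9571×10⁷ m.
Semi-major axis a = (r_p + r_a)/2 = 18106 km = 1.811×10⁷ m.
Vis-viva: v² = μ(2/r − 1/a) = 3.986×10¹⁴ × (3.012×10⁻⁷ − 5.523×10⁻⁸) = 9.804×10⁷ m²/s².
v = 9902 m/s = 9.902 km/s.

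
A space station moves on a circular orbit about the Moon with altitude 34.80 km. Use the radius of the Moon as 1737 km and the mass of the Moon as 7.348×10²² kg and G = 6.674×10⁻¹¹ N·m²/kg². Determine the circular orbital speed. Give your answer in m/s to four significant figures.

μ = GM = 6.674×10⁻¹¹ × 7.348×10²² = 4.904×10¹² m³/s².
r = 1737 + 34.80 = 1771.8 km = 1.7718×10⁶ m.
For a circular orbit v = √(μ/r) = √(4.904×10¹² / 1.772×10⁶) = √(2.768×10⁶) = 1664 m/s.

v ≈ 1664 m/s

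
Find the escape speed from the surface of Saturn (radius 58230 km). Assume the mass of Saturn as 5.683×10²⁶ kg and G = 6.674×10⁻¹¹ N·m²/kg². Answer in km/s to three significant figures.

v_esc ≈ 36.1 km/s

μ = GM = 6.674×10⁻¹¹ × 5.683×10²⁶ = 3.793×10¹⁶ m³/s².
r = R = 5.823×10⁷ m.
Escape speed v_esc = √(2μ/r) = √(2 × 3.793×10¹⁶ / 5.823×10⁷) = √(1.303×10⁹) = 36090 m/s.
= 36.09 km/s.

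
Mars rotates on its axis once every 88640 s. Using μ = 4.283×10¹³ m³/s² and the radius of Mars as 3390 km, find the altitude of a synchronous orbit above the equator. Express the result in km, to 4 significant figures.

h_sync ≈ 17040 km

A synchronous orbit has period T, so by Kepler's third law a = (μT²/4π²)^(1/3).
μT²/4π² = 4.283×10¹³ × (8.864×10⁴)² / 39.48 = 8.524×10²¹ m³.
a = 2.043×10⁷ m = 20428 km.
Altitude h = a − R = 20428 − 3390 = 17038 km.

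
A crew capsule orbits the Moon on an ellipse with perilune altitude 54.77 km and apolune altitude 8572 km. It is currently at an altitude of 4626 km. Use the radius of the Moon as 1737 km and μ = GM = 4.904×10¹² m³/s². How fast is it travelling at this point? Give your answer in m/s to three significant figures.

r_p = 1737 + 54.77 = 1791.8 km = 1.7918×10⁶ m.
r_a = 1737 + 8572 = 10309 km = 1.0309×10⁷ m.
r = 1737 + 4626 = 6363.0 km = 6.363×10⁶ m.
Semi-major axis a = (r_p + r_a)/2 = 6050.4 km = 6.050×10⁶ m.
Vis-viva: v² = μ(2/r − 1/a) = 4.904×10¹² × (3.143×10⁻⁷ − 1.653×10⁻⁷) = 7.309×10⁵ m²/s².
v = 854.9 m/s.

v ≈ 855 m/s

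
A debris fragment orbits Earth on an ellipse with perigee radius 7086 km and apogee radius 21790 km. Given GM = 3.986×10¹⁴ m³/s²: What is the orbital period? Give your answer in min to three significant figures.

T ≈ 288 min

Semi-major axis a = (r_p + r_a)/2 = (7086.0 + 21790)/2 = 14438 km = 1.444×10⁷ m.
By Kepler's third law T = 2π√(a³/μ) = 2π × 2.748×10³ = 1.727×10⁴ s.
= 287.8 min.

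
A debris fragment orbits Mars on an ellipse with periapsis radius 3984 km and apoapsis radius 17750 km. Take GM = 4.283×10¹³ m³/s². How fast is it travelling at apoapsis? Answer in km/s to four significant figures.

v ≈ 0.9405 km/s

Semi-major axis a = (r_p + r_a)/2 = 10867 km = 1.087×10⁷ m.
Vis-viva: v² = μ(2/r − 1/a) = 4.283×10¹³ × (1.127×10⁻⁷ − 9.202×10⁻⁸) = 8.846×10⁵ m²/s².
v = 940.5 m/s = 0.9405 km/s.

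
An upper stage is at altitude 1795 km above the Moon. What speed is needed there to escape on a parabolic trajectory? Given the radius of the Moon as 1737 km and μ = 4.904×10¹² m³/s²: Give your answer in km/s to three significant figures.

r = 1737 + 1795 = 3532.0 km = 3.5320×10⁶ m.
Escape speed v_esc = √(2μ/r) = √(2 × 4.904×10¹² / 3.532×10⁶) = √(2.777×10⁶) = 1666 m/s.
= 1.666 km/s.

v_esc ≈ 1.67 km/s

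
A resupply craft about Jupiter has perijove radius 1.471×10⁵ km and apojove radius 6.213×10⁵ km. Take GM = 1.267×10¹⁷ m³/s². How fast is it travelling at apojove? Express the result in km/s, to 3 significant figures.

v ≈ 8.84 km/s

Semi-major axis a = (r_p + r_a)/2 = 3.8420×10⁵ km = 3.842×10⁸ m.
Vis-viva: v² = μ(2/r − 1/a) = 1.267×10¹⁷ × (3.219×10⁻⁹ − 2.603×10⁻⁹) = 7.808×10⁷ m²/s².
v = 8836 m/s = 8.836 km/s.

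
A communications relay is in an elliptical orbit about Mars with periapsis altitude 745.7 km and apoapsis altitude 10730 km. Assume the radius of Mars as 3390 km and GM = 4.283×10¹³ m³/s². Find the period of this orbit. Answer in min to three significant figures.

T ≈ 441 min

r_p = 3390 + 745.7 = 4135.7 km = 4.1357×10⁶ m.
r_a = 3390 + 10730 = 14120 km = 1.4120×10⁷ m.
Semi-major axis a = (r_p + r_a)/2 = (4135.7 + 14120)/2 = 9127.9 km = 9.128×10⁶ m.
By Kepler's third law T = 2π√(a³/μ) = 2π × 4.214×10³ = 2.648×10⁴ s.
= 441.3 min.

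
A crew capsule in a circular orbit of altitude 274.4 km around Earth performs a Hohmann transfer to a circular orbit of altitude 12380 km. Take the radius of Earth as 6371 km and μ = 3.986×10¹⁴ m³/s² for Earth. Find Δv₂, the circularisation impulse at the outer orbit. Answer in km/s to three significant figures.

Δv ≈ 1.28 km/s

r₁ = 6371 + 274.4 = 6645.4 km = 6.6454×10⁶ m.
r₂ = 6371 + 12380 = 18751 km = 1.8751×10⁷ m.
Transfer ellipse a_t = (r₁ + r₂)/2 = 1.270×10⁷ m.
At r₁: circular v_c1 = √(μ/r₁) = 7745 m/s; transfer-perigee v_p = √[μ(2/r₁ − 1/a_t)] = 9411 m/s.
At r₂: circular v_c2 = √(μ/r₂) = 4611 m/s; transfer-apogee v_a = √[μ(2/r₂ − 1/a_t)] = 3335 m/s.
Δv₂ = v_c2 − v_a = 1275 m/s.
= 1.275 km/s.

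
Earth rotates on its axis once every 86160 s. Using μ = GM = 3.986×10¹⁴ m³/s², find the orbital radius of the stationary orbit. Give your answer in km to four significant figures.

A synchronous orbit has period T, so by Kepler's third law a = (μT²/4π²)^(1/3).
μT²/4π² = 3.986×10¹⁴ × (8.616×10⁴)² / 39.48 = 7.495×10²² m³.
a = 4.216×10⁷ m = 42163 km.

r_sync ≈ 42160 km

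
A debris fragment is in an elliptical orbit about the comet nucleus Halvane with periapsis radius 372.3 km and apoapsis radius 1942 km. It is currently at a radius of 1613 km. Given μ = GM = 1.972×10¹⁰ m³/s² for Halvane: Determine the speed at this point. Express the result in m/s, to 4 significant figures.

Semi-major axis a = (r_p + r_a)/2 = 1157.2 km = 1.157×10⁶ m.
Vis-viva: v² = μ(2/r − 1/a) = 1.972×10¹⁰ × (1.240×10⁻⁶ − 8.642×10⁻⁷) = 7.409×10³ m²/s².
v = 86.08 m/s.

v ≈ 86.08 m/s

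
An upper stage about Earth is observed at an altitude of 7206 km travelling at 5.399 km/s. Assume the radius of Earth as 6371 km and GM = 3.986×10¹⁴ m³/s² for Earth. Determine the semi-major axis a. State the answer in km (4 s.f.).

a ≈ 13480 km

r = 6371 + 7206 = 13577 km = 1.358×10⁷ m.
Specific orbital energy ε = v²/2 − μ/r = (5399)²/2 − 3.986×10¹⁴/1.358×10⁷ = -1.478×10⁷ J/kg.
Since ε = −μ/(2a), a = −μ/(2ε) = 1.348×10⁷ m = 13481 km.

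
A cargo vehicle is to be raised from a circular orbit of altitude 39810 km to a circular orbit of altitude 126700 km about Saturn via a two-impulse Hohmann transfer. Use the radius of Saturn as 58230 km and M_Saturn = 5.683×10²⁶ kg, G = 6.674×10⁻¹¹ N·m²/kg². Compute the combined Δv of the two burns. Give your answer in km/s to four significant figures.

Δv_total ≈ 5.218 km/s

μ = GM = 6.674×10⁻¹¹ × 5.683×10²⁶ = 3.793×10¹⁶ m³/s².
r₁ = 58230 + 39810 = 98040 km = 9.8040×10⁷ m.
r₂ = 58230 + 126700 = 184930 km = 1.8493×10⁸ m.
Transfer ellipse a_t = (r₁ + r₂)/2 = 1.415×10⁸ m.
At r₁: circular v_c1 = √(μ/r₁) = 19670 m/s; transfer-perikrone v_p = √[μ(2/r₁ − 1/a_t)] = 22490 m/s.
Δv₁ = v_p − v_c1 = 2818 m/s.
At r₂: circular v_c2 = √(μ/r₂) = 14320 m/s; transfer-apokrone v_a = √[μ(2/r₂ − 1/a_t)] = 11920 m/s.
Δv₂ = v_c2 − v_a = 2400 m/s.
Total Δv = Δv₁ + Δv₂ = 5218 m/s = 5.218 km/s.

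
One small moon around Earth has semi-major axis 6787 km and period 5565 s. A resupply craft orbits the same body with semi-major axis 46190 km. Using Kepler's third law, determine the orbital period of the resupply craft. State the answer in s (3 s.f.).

Kepler's third law: T² ∝ a³, so T₂ = T₁ (a₂/a₁)^(3/2).
a₂/a₁ = 6.806, (a₂/a₁)^(3/2) = 17.75.
T₂ = 5565 × 17.75 = 98800 s.

T₂ ≈ 98800 s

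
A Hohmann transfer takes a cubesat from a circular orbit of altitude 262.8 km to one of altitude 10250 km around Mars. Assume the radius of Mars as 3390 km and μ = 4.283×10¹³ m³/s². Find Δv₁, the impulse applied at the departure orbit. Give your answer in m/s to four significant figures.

r₁ = 3390 + 262.8 = 3652.8 km = 3.6528×10⁶ m.
r₂ = 3390 + 10250 = 13640 km = 1.3640×10⁷ m.
Transfer ellipse a_t = (r₁ + r₂)/2 = 8.646×10⁶ m.
At r₁: circular v_c1 = √(μ/r₁) = 3424 m/s; transfer-periapsis v_p = √[μ(2/r₁ − 1/a_t)] = 4301 m/s.
Δv₁ = v_p − v_c1 = 876.6 m/s.

Δv ≈ 876.6 m/s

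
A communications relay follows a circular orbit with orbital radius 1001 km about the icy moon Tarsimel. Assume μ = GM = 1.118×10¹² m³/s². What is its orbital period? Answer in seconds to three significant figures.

r = 1001 km = 1.001×10⁶ m.
Kepler's third law: T = 2π√(r³/μ) = 2π√((1.001×10⁶)³ / 1.118×10¹²).
r³/μ = 8.971×10⁵ s², so T = 2π × 9.472×10² = 5.951×10³ s.

T ≈ 5950 seconds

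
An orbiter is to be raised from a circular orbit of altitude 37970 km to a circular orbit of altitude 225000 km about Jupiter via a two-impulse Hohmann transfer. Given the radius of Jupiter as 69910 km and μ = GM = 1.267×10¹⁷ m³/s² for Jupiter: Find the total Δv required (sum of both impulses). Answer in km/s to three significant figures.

Δv_total ≈ 12.8 km/s

r₁ = 69910 + 37970 = 107880 km = 1.0788×10⁸ m.
r₂ = 69910 + 225000 = 294910 km = 2.9491×10⁸ m.
Transfer ellipse a_t = (r₁ + r₂)/2 = 2.014×10⁸ m.
At r₁: circular v_c1 = √(μ/r₁) = 34270 m/s; transfer-perijove v_p = √[μ(2/r₁ − 1/a_t)] = 41470 m/s.
Δv₁ = v_p − v_c1 = 7200 m/s.
At r₂: circular v_c2 = √(μ/r₂) = 20730 m/s; transfer-apojove v_a = √[μ(2/r₂ − 1/a_t)] = 15170 m/s.
Δv₂ = v_c2 − v_a = 5557 m/s.
Total Δv = Δv₁ + Δv₂ = 12760 m/s = 12.76 km/s.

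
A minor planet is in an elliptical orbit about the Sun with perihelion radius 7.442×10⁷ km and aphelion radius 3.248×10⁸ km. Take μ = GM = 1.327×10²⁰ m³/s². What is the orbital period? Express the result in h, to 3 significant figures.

Semi-major axis a = (r_p + r_a)/2 = (7.4420×10⁷ + 3.2480×10⁸)/2 = 1.9961×10⁸ km = 1.996×10¹¹ m.
By Kepler's third law T = 2π√(a³/μ) = 2π × 7.742×10⁶ = 4.864×10⁷ s.
= 13510 h.

T ≈ 13500 h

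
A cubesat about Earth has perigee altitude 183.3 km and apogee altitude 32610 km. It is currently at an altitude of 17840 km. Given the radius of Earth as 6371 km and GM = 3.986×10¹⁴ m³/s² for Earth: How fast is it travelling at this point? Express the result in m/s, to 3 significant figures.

r_p = 6371 + 183.3 = 6554.3 km = 6.5543×10⁶ m.
r_a = 6371 + 32610 = 38981 km = 3.8981×10⁷ m.
r = 6371 + 17840 = 24211 km = 2.421×10⁷ m.
Semi-major axis a = (r_p + r_a)/2 = 22768 km = 2.277×10⁷ m.
Vis-viva: v² = μ(2/r − 1/a) = 3.986×10¹⁴ × (8.261×10⁻⁸ − 4.392×10⁻⁸) = 1.542×10⁷ m²/s².
v = 3927 m/s.

v ≈ 3930 m/s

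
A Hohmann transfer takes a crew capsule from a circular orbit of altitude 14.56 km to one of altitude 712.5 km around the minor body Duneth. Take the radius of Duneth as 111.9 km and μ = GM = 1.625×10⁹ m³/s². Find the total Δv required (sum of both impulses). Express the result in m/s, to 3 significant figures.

Δv_total ≈ 57.4 m/s

r₁ = 111.9 + 14.56 = 126.46 km = 1.2646×10⁵ m.
r₂ = 111.9 + 712.5 = 824.40 km = 8.2440×10⁵ m.
Transfer ellipse a_t = (r₁ + r₂)/2 = 4.754×10⁵ m.
At r₁: circular v_c1 = √(μ/r₁) = 113.4 m/s; transfer-periapsis v_p = √[μ(2/r₁ − 1/a_t)] = 149.3 m/s.
Δv₁ = v_p − v_c1 = 35.91 m/s.
At r₂: circular v_c2 = √(μ/r₂) = 44.40 m/s; transfer-apoapsis v_a = √[μ(2/r₂ − 1/a_t)] = 22.90 m/s.
Δv₂ = v_c2 − v_a = 21.50 m/s.
Total Δv = Δv₁ + Δv₂ = 57.41 m/s.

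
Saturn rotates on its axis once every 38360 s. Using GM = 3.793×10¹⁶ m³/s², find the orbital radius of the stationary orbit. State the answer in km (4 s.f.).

A synchronous orbit has period T, so by Kepler's third law a = (μT²/4π²)^(1/3).
μT²/4π² = 3.793×10¹⁶ × (3.836×10⁴)² / 39.48 = 1.414×10²⁴ m³.
a = 1.122×10⁸ m = 1.1223×10⁵ km.

r_sync ≈ 1.122×10⁵ km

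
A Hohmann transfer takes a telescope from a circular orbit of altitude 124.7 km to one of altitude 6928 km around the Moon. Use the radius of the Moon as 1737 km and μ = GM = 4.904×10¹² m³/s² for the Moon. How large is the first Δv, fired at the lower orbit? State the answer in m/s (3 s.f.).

r₁ = 1737 + 124.7 = 1861.7 km = 1.8617×10⁶ m.
r₂ = 1737 + 6928 = 8665.0 km = 8.6650×10⁶ m.
Transfer ellipse a_t = (r₁ + r₂)/2 = 5.263×10⁶ m.
At r₁: circular v_c1 = √(μ/r₁) = 1623 m/s; transfer-perilune v_p = √[μ(2/r₁ − 1/a_t)] = 2082 m/s.
Δv₁ = v_p − v_c1 = 459.4 m/s.

Δv ≈ 459 m/s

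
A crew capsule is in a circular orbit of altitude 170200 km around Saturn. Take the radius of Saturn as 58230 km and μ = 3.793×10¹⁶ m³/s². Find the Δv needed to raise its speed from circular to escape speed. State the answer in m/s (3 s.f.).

r = 58230 + 170200 = 228430 km = 2.2843×10⁸ m.
Circular speed v_c = √(μ/r) = 12890 m/s.
Escape speed v_esc = √(2μ/r) = √2 × v_c = 18220 m/s.
Δv = v_esc − v_c = 5338 m/s.

Δv ≈ 5340 m/s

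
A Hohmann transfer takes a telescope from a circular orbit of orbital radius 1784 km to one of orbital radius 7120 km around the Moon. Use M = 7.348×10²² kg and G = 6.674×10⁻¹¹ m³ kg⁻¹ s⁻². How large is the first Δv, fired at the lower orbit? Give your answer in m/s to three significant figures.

Δv ≈ 439 m/s

μ = GM = 6.674×10⁻¹¹ × 7.348×10²² = 4.904×10¹² m³/s².
r₁ = 1784 km = 1.784×10⁶ m.
r₂ = 7120 km = 7.120×10⁶ m.
Transfer ellipse a_t = (r₁ + r₂)/2 = 4.452×10⁶ m.
At r₁: circular v_c1 = √(μ/r₁) = 1658 m/s; transfer-perilune v_p = √[μ(2/r₁ − 1/a_t)] = 2097 m/s.
Δv₁ = v_p − v_c1 = 438.7 m/s.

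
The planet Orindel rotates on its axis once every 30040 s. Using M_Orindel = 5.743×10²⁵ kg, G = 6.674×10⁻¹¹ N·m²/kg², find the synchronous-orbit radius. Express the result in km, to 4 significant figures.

r_sync ≈ 44410 km

μ = GM = 6.674×10⁻¹¹ × 5.743×10²⁵ = 3.833×10¹⁵ m³/s².
A synchronous orbit has period T, so by Kepler's third law a = (μT²/4π²)^(1/3).
μT²/4π² = 3.833×10¹⁵ × (3.004×10⁴)² / 39.48 = 8.761×10²² m³.
a = 4.441×10⁷ m = 44414 km.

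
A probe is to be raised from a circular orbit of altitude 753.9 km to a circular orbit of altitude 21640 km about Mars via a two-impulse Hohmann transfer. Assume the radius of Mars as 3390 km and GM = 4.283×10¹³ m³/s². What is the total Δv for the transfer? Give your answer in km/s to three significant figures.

r₁ = 3390 + 753.9 = 4143.9 km = 4.1439×10⁶ m.
r₂ = 3390 + 21640 = 25030 km = 2.5030×10⁷ m.
Transfer ellipse a_t = (r₁ + r₂)/2 = 1.459×10⁷ m.
At r₁: circular v_c1 = √(μ/r₁) = 3215 m/s; transfer-periapsis v_p = √[μ(2/r₁ − 1/a_t)] = 4211 m/s.
Δv₁ = v_p − v_c1 = 996.4 m/s.
At r₂: circular v_c2 = √(μ/r₂) = 1308 m/s; transfer-apoapsis v_a = √[μ(2/r₂ − 1/a_t)] = 697.2 m/s.
Δv₂ = v_c2 − v_a = 610.9 m/s.
Total Δv = Δv₁ + Δv₂ = 1607 m/s = 1.607 km/s.

Δv_total ≈ 1.61 km/s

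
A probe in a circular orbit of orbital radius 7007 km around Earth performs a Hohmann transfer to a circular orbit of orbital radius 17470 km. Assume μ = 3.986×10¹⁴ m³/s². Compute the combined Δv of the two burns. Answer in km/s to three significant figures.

r₁ = 7007 km = 7.007×10⁶ m.
r₂ = 17470 km = 1.747×10⁷ m.
Transfer ellipse a_t = (r₁ + r₂)/2 = 1.224×10⁷ m.
At r₁: circular v_c1 = √(μ/r₁) = 7542 m/s; transfer-perigee v_p = √[μ(2/r₁ − 1/a_t)] = 9011 m/s.
Δv₁ = v_p − v_c1 = 1469 m/s.
At r₂: circular v_c2 = √(μ/r₂) = 4777 m/s; transfer-apogee v_a = √[μ(2/r₂ − 1/a_t)] = 3614 m/s.
Δv₂ = v_c2 − v_a = 1162 m/s.
Total Δv = Δv₁ + Δv₂ = 2631 m/s = 2.631 km/s.

Δv_total ≈ 2.63 km/s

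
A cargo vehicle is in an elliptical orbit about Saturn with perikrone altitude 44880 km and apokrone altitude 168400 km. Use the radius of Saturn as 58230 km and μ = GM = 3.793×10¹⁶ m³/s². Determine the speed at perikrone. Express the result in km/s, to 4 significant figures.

r_p = 58230 + 44880 = 103110 km = 1.0311×10⁸ m.
r_a = 58230 + 168400 = 226630 km = 2.2663×10⁸ m.
Semi-major axis a = (r_p + r_a)/2 = 1.6487×10⁵ km = 1.649×10⁸ m.
Vis-viva: v² = μ(2/r − 1/a) = 3.793×10¹⁶ × (1.940×10⁻⁸ − 6.065×10⁻⁹) = 5.057×10⁸ m²/s².
v = 22490 m/s = 22.49 km/s.

v ≈ 22.49 km/s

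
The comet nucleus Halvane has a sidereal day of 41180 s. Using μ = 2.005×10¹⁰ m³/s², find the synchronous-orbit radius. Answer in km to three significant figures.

r_sync ≈ 951 km

A synchronous orbit has period T, so by Kepler's third law a = (μT²/4π²)^(1/3).
μT²/4π² = 2.005×10¹⁰ × (4.118×10⁴)² / 39.48 = 8.612×10¹⁷ m³.
a = 9.514×10⁵ m = 951.43 km.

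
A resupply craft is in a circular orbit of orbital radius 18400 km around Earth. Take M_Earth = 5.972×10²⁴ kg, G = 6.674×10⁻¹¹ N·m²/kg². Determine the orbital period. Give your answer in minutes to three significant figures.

μ = GM = 6.674×10⁻¹¹ × 5.972×10²⁴ = 3.986×10¹⁴ m³/s².
r = 18400 km = 1.840×10⁷ m.
Kepler's third law: T = 2π√(r³/μ) = 2π√((1.840×10⁷)³ / 3.986×10¹⁴).
r³/μ = 1.563×10⁷ s², so T = 2π × 3.953×10³ = 2.484×10⁴ s.
Converting: 2.484×10⁴ s ÷ 60.00 = 414.0 minutes.

T ≈ 414 minutes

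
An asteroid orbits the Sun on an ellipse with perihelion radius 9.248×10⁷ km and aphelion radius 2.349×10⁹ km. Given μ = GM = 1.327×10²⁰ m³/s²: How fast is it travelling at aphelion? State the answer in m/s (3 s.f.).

Semi-major axis a = (r_p + r_a)/2 = 1.2207×10⁹ km = 1.221×10¹² m.
Vis-viva: v² = μ(2/r − 1/a) = 1.327×10²⁰ × (8.514×10⁻¹³ − 8.192×10⁻¹³) = 4.280×10⁶ m²/s².
v = 2069 m/s.

v ≈ 2070 m/s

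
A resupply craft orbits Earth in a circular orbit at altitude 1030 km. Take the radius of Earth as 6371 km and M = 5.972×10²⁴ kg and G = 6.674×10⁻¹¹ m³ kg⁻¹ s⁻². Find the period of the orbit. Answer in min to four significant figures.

μ = GM = 6.674×10⁻¹¹ × 5.972×10²⁴ = 3.986×10¹⁴ m³/s².
r = 6371 + 1030 = 7401.0 km = 7.4010×10⁶ m.
Kepler's third law: T = 2π√(r³/μ) = 2π√((7.401×10⁶)³ / 3.986×10¹⁴).
r³/μ = 1.017×10⁶ s², so T = 2π × 1.009×10³ = 6.337×10³ s.
Converting: 6.337×10³ s ÷ 60.00 = 105.6 min.

T ≈ 105.6 min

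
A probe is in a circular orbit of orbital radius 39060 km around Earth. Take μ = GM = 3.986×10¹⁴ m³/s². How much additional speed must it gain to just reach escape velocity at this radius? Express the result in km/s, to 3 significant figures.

r = 39060 km = 3.906×10⁷ m.
Circular speed v_c = √(μ/r) = 3194 m/s.
Escape speed v_esc = √(2μ/r) = √2 × v_c = 4518 m/s.
Δv = v_esc − v_c = 1323 m/s = 1.323 km/s.

Δv ≈ 1.32 km/s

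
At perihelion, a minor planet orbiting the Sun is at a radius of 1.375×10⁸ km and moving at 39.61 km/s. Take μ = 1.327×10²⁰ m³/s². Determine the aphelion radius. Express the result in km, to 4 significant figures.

r_p = 1.375×10¹¹ m.
Specific energy ε = v²/2 − μ/r = -1.806×10⁸ J/kg, so a = −μ/(2ε) = 3.674×10¹¹ m.
The apsides satisfy r_p + r_a = 2a, so the aphelion radius is 2a − r_p = 5.972×10¹¹ m = 5.9721×10⁸ km.

aphelion radius ≈ 5.972×10⁸ km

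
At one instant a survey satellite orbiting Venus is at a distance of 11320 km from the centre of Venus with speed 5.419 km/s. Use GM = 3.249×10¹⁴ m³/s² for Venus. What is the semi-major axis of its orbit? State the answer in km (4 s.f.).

r = 1.132×10⁷ m.
Vis-viva rearranged: 1/a = 2/r − v²/μ = 1.767×10⁻⁷ − 9.038×10⁻⁸ = 8.630×10⁻⁸ m⁻¹.
a = 1.159×10⁷ m = 11588 km.

a ≈ 11590 km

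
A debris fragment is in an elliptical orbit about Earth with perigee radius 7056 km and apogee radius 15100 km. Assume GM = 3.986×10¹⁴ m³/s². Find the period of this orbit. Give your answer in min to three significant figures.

Semi-major axis a = (r_p + r_a)/2 = (7056.0 + 15100)/2 = 11078 km = 1.108×10⁷ m.
By Kepler's third law T = 2π√(a³/μ) = 2π × 1.847×10³ = 1.160×10⁴ s.
= 193.4 min.

T ≈ 193 min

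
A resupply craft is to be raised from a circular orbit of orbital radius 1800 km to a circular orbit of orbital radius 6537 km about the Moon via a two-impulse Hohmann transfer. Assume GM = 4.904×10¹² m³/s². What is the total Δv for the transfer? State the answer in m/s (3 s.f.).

r₁ = 1800 km = 1.800×10⁶ m.
r₂ = 6537 km = 6.537×10⁶ m.
Transfer ellipse a_t = (r₁ + r₂)/2 = 4.168×10⁶ m.
At r₁: circular v_c1 = √(μ/r₁) = 1651 m/s; transfer-perilune v_p = √[μ(2/r₁ − 1/a_t)] = 2067 m/s.
Δv₁ = v_p − v_c1 = 416.4 m/s.
At r₂: circular v_c2 = √(μ/r₂) = 866.1 m/s; transfer-apolune v_a = √[μ(2/r₂ − 1/a_t)] = 569.2 m/s.
Δv₂ = v_c2 − v_a = 297.0 m/s.
Total Δv = Δv₁ + Δv₂ = 713.4 m/s.

Δv_total ≈ 713 m/s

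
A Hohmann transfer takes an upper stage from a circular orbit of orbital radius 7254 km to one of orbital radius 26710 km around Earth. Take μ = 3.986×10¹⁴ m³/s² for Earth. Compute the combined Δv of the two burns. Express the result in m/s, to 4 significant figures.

r₁ = 7254 km = 7.254×10⁶ m.
r₂ = 26710 km = 2.671×10⁷ m.
Transfer ellipse a_t = (r₁ + r₂)/2 = 1.698×10⁷ m.
At r₁: circular v_c1 = √(μ/r₁) = 7413 m/s; transfer-perigee v_p = √[μ(2/r₁ − 1/a_t)] = 9297 m/s.
Δv₁ = v_p − v_c1 = 1884 m/s.
At r₂: circular v_c2 = √(μ/r₂) = 3863 m/s; transfer-apogee v_a = √[μ(2/r₂ − 1/a_t)] = 2525 m/s.
Δv₂ = v_c2 − v_a = 1338 m/s.
Total Δv = Δv₁ + Δv₂ = 3222 m/s.

Δv_total ≈ 3222 m/s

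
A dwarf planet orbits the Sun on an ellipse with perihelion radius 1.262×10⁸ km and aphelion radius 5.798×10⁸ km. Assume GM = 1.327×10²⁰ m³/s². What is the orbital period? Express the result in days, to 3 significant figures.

T ≈ 1320 days

Semi-major axis a = (r_p + r_a)/2 = (1.2620×10⁸ + 5.7980×10⁸)/2 = 3.5300×10⁸ km = 3.530×10¹¹ m.
By Kepler's third law T = 2π√(a³/μ) = 2π × 1.821×10⁷ = 1.144×10⁸ s.
= 1324 days.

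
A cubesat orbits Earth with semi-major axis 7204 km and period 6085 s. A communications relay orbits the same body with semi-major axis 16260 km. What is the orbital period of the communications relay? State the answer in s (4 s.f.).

Kepler's third law: T² ∝ a³, so T₂ = T₁ (a₂/a₁)^(3/2).
a₂/a₁ = 2.257, (a₂/a₁)^(3/2) = 3.391.
T₂ = 6085 × 3.391 = 20630 s.

T₂ ≈ 20630 s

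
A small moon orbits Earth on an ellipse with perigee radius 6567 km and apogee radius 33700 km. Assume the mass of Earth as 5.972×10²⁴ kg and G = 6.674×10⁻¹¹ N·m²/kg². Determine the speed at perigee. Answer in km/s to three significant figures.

μ = GM = 6.674×10⁻¹¹ × 5.972×10²⁴ = 3.986×10¹⁴ m³/s².
Semi-major axis a = (r_p + r_a)/2 = 20134 km = 2.013×10⁷ m.
Vis-viva: v² = μ(2/r − 1/a) = 3.986×10¹⁴ × (3.046×10⁻⁷ − 4.967×10⁻⁸) = 1.016×10⁸ m²/s².
v = 10080 m/s = 10.08 km/s.

v ≈ 10.1 km/s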